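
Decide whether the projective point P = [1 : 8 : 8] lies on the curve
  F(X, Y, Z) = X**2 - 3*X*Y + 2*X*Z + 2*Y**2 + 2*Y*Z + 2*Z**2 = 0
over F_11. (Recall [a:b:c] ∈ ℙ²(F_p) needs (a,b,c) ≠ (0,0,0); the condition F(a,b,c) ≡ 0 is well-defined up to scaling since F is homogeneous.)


F(1,8,8) ≡ 3 (mod 11); P is NOT on the curve.

Evaluate F(1, 8, 8) term-by-term (mod 11).
  X**2 ↦ 1·1·1·1 = 1
  -3*X*Y ↦ -3·1·8·1 = -24
  2*X*Z ↦ 2·1·1·8 = 16
  2*Y**2 ↦ 2·1·64·1 = 128
  2*Y*Z ↦ 2·1·8·8 = 128
  2*Z**2 ↦ 2·1·1·64 = 128
Sum: F(1, 8, 8) = (1) + (-24) + (16) + (128) + (128) + (128) = 377.
Reducing mod 11: 377 ≡ 3 (mod 11).
Since F(a, b, c) ≡ 3 ≠ 0 (mod 11), P does NOT lie on the curve.


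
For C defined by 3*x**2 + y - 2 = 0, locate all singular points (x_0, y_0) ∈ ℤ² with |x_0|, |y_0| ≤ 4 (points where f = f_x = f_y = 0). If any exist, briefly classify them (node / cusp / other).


No singular points in the scanned grid; C is smooth there.

Compute partial derivatives:
  f_x = 6*x.
  f_y = 1.
f_y = 1 is a nonzero constant, so f_y never vanishes: no point (x, y) can satisfy f = f_x = f_y = 0. In particular no (x, y) ∈ {−4, ..., 4}² is singular; the curve is smooth.


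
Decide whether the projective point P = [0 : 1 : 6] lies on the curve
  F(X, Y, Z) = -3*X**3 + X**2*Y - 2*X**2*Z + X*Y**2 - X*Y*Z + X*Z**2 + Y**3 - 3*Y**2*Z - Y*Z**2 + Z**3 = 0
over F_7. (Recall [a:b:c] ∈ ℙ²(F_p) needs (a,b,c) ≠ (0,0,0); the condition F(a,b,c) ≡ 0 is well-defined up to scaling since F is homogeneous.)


F(0,1,6) ≡ 2 (mod 7); P is NOT on the curve.

Evaluate F(0, 1, 6) term-by-term (mod 7).
  -3*X**3 ↦ -3·0·1·1 = 0
  X**2*Y ↦ 1·0·1·1 = 0
  -2*X**2*Z ↦ -2·0·1·6 = 0
  X*Y**2 ↦ 1·0·1·1 = 0
  -X*Y*Z ↦ -1·0·1·6 = 0
  X*Z**2 ↦ 1·0·1·36 = 0
  Y**3 ↦ 1·1·1·1 = 1
  -3*Y**2*Z ↦ -3·1·1·6 = -18
  -Y*Z**2 ↦ -1·1·1·36 = -36
  Z**3 ↦ 1·1·1·216 = 216
Sum: F(0, 1, 6) = (0) + (0) + (0) + (0) + (0) + (0) + (1) + (-18) + (-36) + (216) = 163.
Reducing mod 7: 163 ≡ 2 (mod 7).
Since F(a, b, c) ≡ 2 ≠ 0 (mod 7), P does NOT lie on the curve.


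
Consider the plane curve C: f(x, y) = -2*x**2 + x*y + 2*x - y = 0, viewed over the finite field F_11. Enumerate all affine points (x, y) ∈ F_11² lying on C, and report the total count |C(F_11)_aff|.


Affine F_11-points: {(0, 0), (1, 0), (1, 1), (1, 2), (1, 3), (1, 4), (1, 5), (1, 6), (1, 7), (1, 8), (1, 9), (1, 10), (2, 4), (3, 6), (4, 8), (5, 10), (6, 1), (7, 3), (8, 5), (9, 7), (10, 9)}; count = 21.

For each of the 121 pairs (x, y) ∈ F_11², evaluate f(x, y) mod 11. Record the zeros.
  x = 0: [0↦0, 1↦10, 2↦9, 3↦8, 4↦7, 5↦6, 6↦5, 7↦4, 8↦3, 9↦2, 10↦1]  zeros at y ∈ {0}
  x = 1: [0↦0, 1↦0, 2↦0, 3↦0, 4↦0, 5↦0, 6↦0, 7↦0, 8↦0, 9↦0, 10↦0]  zeros at y ∈ {0, 1, 2, 3, 4, 5, 6, 7, 8, 9, 10}
  x = 2: [0↦7, 1↦8, 2↦9, 3↦10, 4↦0, 5↦1, 6↦2, 7↦3, 8↦4, 9↦5, 10↦6]  zeros at y ∈ {4}
  x = 3: [0↦10, 1↦1, 2↦3, 3↦5, 4↦7, 5↦9, 6↦0, 7↦2, 8↦4, 9↦6, 10↦8]  zeros at y ∈ {6}
  x = 4: [0↦9, 1↦1, 2↦4, 3↦7, 4↦10, 5↦2, 6↦5, 7↦8, 8↦0, 9↦3, 10↦6]  zeros at y ∈ {8}
  x = 5: [0↦4, 1↦8, 2↦1, 3↦5, 4↦9, 5↦2, 6↦6, 7↦10, 8↦3, 9↦7, 10↦0]  zeros at y ∈ {10}
  x = 6: [0↦6, 1↦0, 2↦5, 3↦10, 4↦4, 5↦9, 6↦3, 7↦8, 8↦2, 9↦7, 10↦1]  zeros at y ∈ {1}
  x = 7: [0↦4, 1↦10, 2↦5, 3↦0, 4↦6, 5↦1, 6↦7, 7↦2, 8↦8, 9↦3, 10↦9]  zeros at y ∈ {3}
  x = 8: [0↦9, 1↦5, 2↦1, 3↦8, 4↦4, 5↦0, 6↦7, 7↦3, 8↦10, 9↦6, 10↦2]  zeros at y ∈ {5}
  x = 9: [0↦10, 1↦7, 2↦4, 3↦1, 4↦9, 5↦6, 6↦3, 7↦0, 8↦8, 9↦5, 10↦2]  zeros at y ∈ {7}
  x = 10: [0↦7, 1↦5, 2↦3, 3↦1, 4↦10, 5↦8, 6↦6, 7↦4, 8↦2, 9↦0, 10↦9]  zeros at y ∈ {9}
Collecting zeros: affine points = {(0, 0), (1, 0), (1, 1), (1, 2), (1, 3), (1, 4), (1, 5), (1, 6), (1, 7), (1, 8), (1, 9), (1, 10), (2, 4), (3, 6), (4, 8), (5, 10), (6, 1), (7, 3), (8, 5), (9, 7), (10, 9)}.
Total count |C(F_11)_aff| = 21.


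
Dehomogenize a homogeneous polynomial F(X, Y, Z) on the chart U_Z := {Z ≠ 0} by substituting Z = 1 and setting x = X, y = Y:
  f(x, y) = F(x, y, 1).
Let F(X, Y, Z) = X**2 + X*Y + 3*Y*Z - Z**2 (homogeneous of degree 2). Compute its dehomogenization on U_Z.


f(x, y) = x**2 + x*y + 3*y - 1

On U_Z we set Z = 1. Each monomial c·X^i·Y^j·Z^k in F becomes c·x^i·y^j·1^k = c·x^i·y^j.
Substituting Z = 1: F(X, Y, 1) = x**2 + x*y + 3*y - 1.
Note: deg(f) ≤ deg(F) = 2; strict inequality happens when F is divisible by Z (lost terms).


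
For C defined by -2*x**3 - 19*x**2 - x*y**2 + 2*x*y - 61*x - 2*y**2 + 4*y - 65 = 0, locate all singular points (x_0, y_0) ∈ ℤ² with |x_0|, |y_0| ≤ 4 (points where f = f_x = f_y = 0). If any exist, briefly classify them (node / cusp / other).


Singular points: {(-3, 1)}; classification: node.

Compute partial derivatives:
  f_x = -6*x**2 - 38*x - y**2 + 2*y - 61.
  f_y = -2*x*y + 2*x - 4*y + 4.
Scan x_0 ∈ {−4, ..., 4}. For each x_0, f_y(x_0, y) is a polynomial in y; find its integer roots y ∈ {−4, ..., 4}, then test f_x and f at those candidates.
  x = -4: f_y(-4, y) = 4*y - 4; vanishes at y ∈ {1}. (-4, 1): f_x = -4 ≠ 0.
  x = -3: f_y(-3, y) = 2*y - 2; vanishes at y ∈ {1}. (-3, 1): f_x = 0, f = 0 — SINGULAR.
  x = -2: f_y(-2, y) = 0; vanishes at y ∈ {-4, -3, -2, -1, 0, 1, 2, 3, 4}. (-2, -4): f_x = -33 ≠ 0; (-2, -3): f_x = -24 ≠ 0; (-2, -2): f_x = -17 ≠ 0; (-2, -1): f_x = -12 ≠ 0; (-2, 0): f_x = -9 ≠ 0; (-2, 1): f_x = -8 ≠ 0; (-2, 2): f_x = -9 ≠ 0; (-2, 3): f_x = -12 ≠ 0; (-2, 4): f_x = -17 ≠ 0.
  x = -1: f_y(-1, y) = 2 - 2*y; vanishes at y ∈ {1}. (-1, 1): f_x = -28 ≠ 0.
  x = 0: f_y(0, y) = 4 - 4*y; vanishes at y ∈ {1}. (0, 1): f_x = -60 ≠ 0.
  x = 1: f_y(1, y) = 6 - 6*y; vanishes at y ∈ {1}. (1, 1): f_x = -104 ≠ 0.
  x = 2: f_y(2, y) = 8 - 8*y; vanishes at y ∈ {1}. (2, 1): f_x = -160 ≠ 0.
  x = 3: f_y(3, y) = 10 - 10*y; vanishes at y ∈ {1}. (3, 1): f_x = -228 ≠ 0.
  x = 4: f_y(4, y) = 12 - 12*y; vanishes at y ∈ {1}. (4, 1): f_x = -308 ≠ 0.
Only singular point on the grid: (-3, 1).
Classify: substitute x = -3 + u, y = 1 + v and expand: f = -2*u**3 - u**2 - u*v**2 + v**2.
No constant or linear terms (consistent with a singular point). Quadratic part: -u**2 + v**2. Cubic part: -2*u**3 - u*v**2.
The quadratic part v**2 - u**2 = (v − u)(v + u) splits into two distinct linear factors, so there are two distinct tangent lines y − 1 = ±(x − -3) — this is a node (ordinary double point).
Classification: node.


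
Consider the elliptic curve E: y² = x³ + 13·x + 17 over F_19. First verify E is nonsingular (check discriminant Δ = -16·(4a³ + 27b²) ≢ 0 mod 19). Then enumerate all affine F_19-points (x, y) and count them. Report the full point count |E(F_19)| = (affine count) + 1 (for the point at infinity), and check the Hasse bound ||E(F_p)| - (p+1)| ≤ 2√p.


Affine points = {(0, 6), (0, 13), (3, 8), (3, 11), (4, 0), (5, 6), (5, 13), (6, 8), (6, 11), (8, 5), (8, 14), (10, 8), (10, 11), (11, 3), (11, 16), (12, 1), (12, 18), (14, 6), (14, 13)}; affine count = 19; |E(F_19)| = 20.

Discriminant check: Δ ∝ 4a³ + 27b² = 4·13³ + 27·17² = 4·2197 + 27·289 ≡ 4 (mod 19). Nonzero ⇒ E is nonsingular.
For each x ∈ F_19, compute rhs = x³ + 13·x + 17 mod 19, then count y ∈ F_19 with y² ≡ rhs.
  x = 0: rhs = 17, matching y values: 6, 13 (2 points).
  x = 1: rhs = 12, matching y values: none (0 points).
  x = 2: rhs = 13, matching y values: none (0 points).
  x = 3: rhs = 7, matching y values: 8, 11 (2 points).
  x = 4: rhs = 0, matching y values: 0 (1 points).
  x = 5: rhs = 17, matching y values: 6, 13 (2 points).
  x = 6: rhs = 7, matching y values: 8, 11 (2 points).
  x = 7: rhs = 14, matching y values: none (0 points).
  x = 8: rhs = 6, matching y values: 5, 14 (2 points).
  x = 9: rhs = 8, matching y values: none (0 points).
  x = 10: rhs = 7, matching y values: 8, 11 (2 points).
  x = 11: rhs = 9, matching y values: 3, 16 (2 points).
  x = 12: rhs = 1, matching y values: 1, 18 (2 points).
  x = 13: rhs = 8, matching y values: none (0 points).
  x = 14: rhs = 17, matching y values: 6, 13 (2 points).
  x = 15: rhs = 15, matching y values: none (0 points).
  x = 16: rhs = 8, matching y values: none (0 points).
  x = 17: rhs = 2, matching y values: none (0 points).
  x = 18: rhs = 3, matching y values: none (0 points).
Total affine count: 19.
Full point count |E(F_19)| = 19 + 1 = 20.
Hasse bound: |20 − (19+1)| = |0| = 0 ≤ 2√19 ≈ 8.7178 ✓.


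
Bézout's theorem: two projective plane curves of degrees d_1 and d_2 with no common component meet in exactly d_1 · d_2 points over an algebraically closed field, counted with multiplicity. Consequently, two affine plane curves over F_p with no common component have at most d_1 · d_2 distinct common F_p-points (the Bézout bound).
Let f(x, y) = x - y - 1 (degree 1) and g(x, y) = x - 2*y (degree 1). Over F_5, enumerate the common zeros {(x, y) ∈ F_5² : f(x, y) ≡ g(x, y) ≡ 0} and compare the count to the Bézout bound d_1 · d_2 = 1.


Common zeros: {(2, 1)}; count = 1; Bézout bound = 1.

deg(f) = 1, deg(g) = 1, so Bézout bound = 1.
Scan x ∈ F_5. For each x, list the y ∈ F_5 with f(x, y) ≡ 0 and those with g(x, y) ≡ 0 (mod 5); the common zeros in that column are the intersection.
  x = 0: f ≡ 0 at y ∈ {4}; g ≡ 0 at y ∈ {0}; common: ∅.
  x = 1: f ≡ 0 at y ∈ {0}; g ≡ 0 at y ∈ {3}; common: ∅.
  x = 2: f ≡ 0 at y ∈ {1}; g ≡ 0 at y ∈ {1}; common: {1}.
  x = 3: f ≡ 0 at y ∈ {2}; g ≡ 0 at y ∈ {4}; common: ∅.
  x = 4: f ≡ 0 at y ∈ {3}; g ≡ 0 at y ∈ {2}; common: ∅.
Collecting: common zeros = {(2, 1)}, so the count is 1.
Comparison with the Bézout bound: 1 ≤ 1 = deg(f)·deg(g), as expected for curves with no common component (the bound is attained).


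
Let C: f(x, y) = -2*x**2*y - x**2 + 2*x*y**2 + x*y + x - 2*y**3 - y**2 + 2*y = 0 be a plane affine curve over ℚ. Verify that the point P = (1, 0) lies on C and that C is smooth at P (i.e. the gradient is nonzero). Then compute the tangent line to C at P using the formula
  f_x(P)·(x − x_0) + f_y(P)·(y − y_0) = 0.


Tangent line at P: -x + y + 1 = 0.

Step 1: f(1, 0) = 0, so P lies on C.
Step 2: partial derivatives
  f_x(x, y) = -4*x*y - 2*x + 2*y**2 + y + 1, f_y(x, y) = -2*x**2 + 4*x*y + x - 6*y**2 - 2*y + 2.
  f_x(P) = -1, f_y(P) = 1 (gradient nonzero, so P is smooth).
Step 3: tangent line at P: -1·(x − 1) + 1·(y − 0) = 0.
Expanding: -x + y + 1 = 0.


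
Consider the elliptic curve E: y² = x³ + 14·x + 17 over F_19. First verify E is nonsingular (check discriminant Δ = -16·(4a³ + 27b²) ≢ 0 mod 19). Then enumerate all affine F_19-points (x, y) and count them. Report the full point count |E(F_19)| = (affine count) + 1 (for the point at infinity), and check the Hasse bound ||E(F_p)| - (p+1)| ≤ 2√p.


Affine points = {(0, 6), (0, 13), (4, 2), (4, 17), (9, 6), (9, 13), (10, 6), (10, 13), (11, 1), (11, 18), (15, 7), (15, 12), (16, 9), (16, 10), (17, 0)}; affine count = 15; |E(F_19)| = 16.

Discriminant check: Δ ∝ 4a³ + 27b² = 4·14³ + 27·17² = 4·2744 + 27·289 ≡ 7 (mod 19). Nonzero ⇒ E is nonsingular.
For each x ∈ F_19, compute rhs = x³ + 14·x + 17 mod 19, then count y ∈ F_19 with y² ≡ rhs.
  x = 0: rhs = 17, matching y values: 6, 13 (2 points).
  x = 1: rhs = 13, matching y values: none (0 points).
  x = 2: rhs = 15, matching y values: none (0 points).
  x = 3: rhs = 10, matching y values: none (0 points).
  x = 4: rhs = 4, matching y values: 2, 17 (2 points).
  x = 5: rhs = 3, matching y values: none (0 points).
  x = 6: rhs = 13, matching y values: none (0 points).
  x = 7: rhs = 2, matching y values: none (0 points).
  x = 8: rhs = 14, matching y values: none (0 points).
  x = 9: rhs = 17, matching y values: 6, 13 (2 points).
  x = 10: rhs = 17, matching y values: 6, 13 (2 points).
  x = 11: rhs = 1, matching y values: 1, 18 (2 points).
  x = 12: rhs = 13, matching y values: none (0 points).
  x = 13: rhs = 2, matching y values: none (0 points).
  x = 14: rhs = 12, matching y values: none (0 points).
  x = 15: rhs = 11, matching y values: 7, 12 (2 points).
  x = 16: rhs = 5, matching y values: 9, 10 (2 points).
  x = 17: rhs = 0, matching y values: 0 (1 points).
  x = 18: rhs = 2, matching y values: none (0 points).
Total affine count: 15.
Full point count |E(F_19)| = 15 + 1 = 16.
Hasse bound: |16 − (19+1)| = |-4| = 4 ≤ 2√19 ≈ 8.7178 ✓.


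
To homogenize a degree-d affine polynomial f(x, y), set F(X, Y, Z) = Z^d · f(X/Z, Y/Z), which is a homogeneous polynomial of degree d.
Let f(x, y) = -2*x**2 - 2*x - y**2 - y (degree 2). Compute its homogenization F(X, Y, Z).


F(X, Y, Z) = -2*X**2 - 2*X*Z - Y**2 - Y*Z

deg(f) = 2.
Substitute x = X/Z, y = Y/Z into f, then multiply by Z^2.
  monomial -2·x^2·y^0 ↦ -2·X^2·Y^0·Z^0.
  monomial -2·x^1·y^0 ↦ -2·X^1·Y^0·Z^1.
  monomial -1·x^0·y^2 ↦ -1·X^0·Y^2·Z^0.
  monomial -1·x^0·y^1 ↦ -1·X^0·Y^1·Z^1.
Collecting: F(X, Y, Z) = -2*X**2 - 2*X*Z - Y**2 - Y*Z.


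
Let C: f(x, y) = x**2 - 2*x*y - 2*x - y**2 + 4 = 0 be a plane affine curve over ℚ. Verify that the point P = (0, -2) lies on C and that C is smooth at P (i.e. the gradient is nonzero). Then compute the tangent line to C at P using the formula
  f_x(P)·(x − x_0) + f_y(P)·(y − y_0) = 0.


Tangent line at P: 2*x + 4*y + 8 = 0.

Step 1: f(0, -2) = 0, so P lies on C.
Step 2: partial derivatives
  f_x(x, y) = 2*x - 2*y - 2, f_y(x, y) = -2*x - 2*y.
  f_x(P) = 2, f_y(P) = 4 (gradient nonzero, so P is smooth).
Step 3: tangent line at P: 2·(x − 0) + 4·(y − -2) = 0.
Expanding: 2*x + 4*y + 8 = 0.


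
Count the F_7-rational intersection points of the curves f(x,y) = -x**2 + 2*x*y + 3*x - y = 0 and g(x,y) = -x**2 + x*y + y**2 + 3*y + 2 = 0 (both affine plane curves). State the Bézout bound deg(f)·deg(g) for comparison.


Common zeros: {(3, 0), (5, 5)}; count = 2; Bézout bound = 4.

deg(f) = 2, deg(g) = 2, so Bézout bound = 4.
Scan x ∈ F_7. For each x, list the y ∈ F_7 with f(x, y) ≡ 0 and those with g(x, y) ≡ 0 (mod 7); the common zeros in that column are the intersection.
  x = 0: f ≡ 0 at y ∈ {0}; g ≡ 0 at y ∈ {5, 6}; common: ∅.
  x = 1: f ≡ 0 at y ∈ {5}; g ≡ 0 at y ∈ ∅; common: ∅.
  x = 2: f ≡ 0 at y ∈ {4}; g ≡ 0 at y ∈ ∅; common: ∅.
  x = 3: f ≡ 0 at y ∈ {0}; g ≡ 0 at y ∈ {0, 1}; common: {0}.
  x = 4: f ≡ 0 at y ∈ ∅; g ≡ 0 at y ∈ {0}; common: ∅.
  x = 5: f ≡ 0 at y ∈ {5}; g ≡ 0 at y ∈ {1, 5}; common: {5}.
  x = 6: f ≡ 0 at y ∈ {1}; g ≡ 0 at y ∈ {6}; common: ∅.
Collecting: common zeros = {(3, 0), (5, 5)}, so the count is 2.
Comparison with the Bézout bound: 2 ≤ 4 = deg(f)·deg(g), as expected for curves with no common component (the affine F_7-count falls short of the bound because intersections may lie at infinity, over extension fields, or carry multiplicity).


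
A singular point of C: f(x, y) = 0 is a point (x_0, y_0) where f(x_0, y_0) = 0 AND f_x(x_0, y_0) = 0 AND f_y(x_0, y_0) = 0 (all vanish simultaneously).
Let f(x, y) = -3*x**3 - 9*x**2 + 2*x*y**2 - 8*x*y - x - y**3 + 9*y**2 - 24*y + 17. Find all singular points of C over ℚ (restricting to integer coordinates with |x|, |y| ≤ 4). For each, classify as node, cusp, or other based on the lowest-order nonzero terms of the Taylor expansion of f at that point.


Singular points: {(-1, 2)}; classification: cusp.

Compute partial derivatives:
  f_x = -9*x**2 - 18*x + 2*y**2 - 8*y - 1.
  f_y = 4*x*y - 8*x - 3*y**2 + 18*y - 24.
Scan x_0 ∈ {−4, ..., 4}. For each x_0, f_y(x_0, y) is a polynomial in y; find its integer roots y ∈ {−4, ..., 4}, then test f_x and f at those candidates.
  x = -4: f_y(-4, y) = -3*y**2 + 2*y + 8; vanishes at y ∈ {2}. (-4, 2): f_x = -81 ≠ 0.
  x = -3: f_y(-3, y) = -3*y**2 + 6*y; vanishes at y ∈ {0, 2}. (-3, 0): f_x = -28 ≠ 0; (-3, 2): f_x = -36 ≠ 0.
  x = -2: f_y(-2, y) = -3*y**2 + 10*y - 8; vanishes at y ∈ {2}. (-2, 2): f_x = -9 ≠ 0.
  x = -1: f_y(-1, y) = -3*y**2 + 14*y - 16; vanishes at y ∈ {2}. (-1, 2): f_x = 0, f = 0 — SINGULAR.
  x = 0: f_y(0, y) = -3*y**2 + 18*y - 24; vanishes at y ∈ {2, 4}. (0, 2): f_x = -9 ≠ 0; (0, 4): f_x = -1 ≠ 0.
  x = 1: f_y(1, y) = -3*y**2 + 22*y - 32; vanishes at y ∈ {2}. (1, 2): f_x = -36 ≠ 0.
  x = 2: f_y(2, y) = -3*y**2 + 26*y - 40; vanishes at y ∈ {2}. (2, 2): f_x = -81 ≠ 0.
  x = 3: f_y(3, y) = -3*y**2 + 30*y - 48; vanishes at y ∈ {2}. (3, 2): f_x = -144 ≠ 0.
  x = 4: f_y(4, y) = -3*y**2 + 34*y - 56; vanishes at y ∈ {2}. (4, 2): f_x = -225 ≠ 0.
Only singular point on the grid: (-1, 2).
Classify: substitute x = -1 + u, y = 2 + v and expand: f = -3*u**3 + 2*u*v**2 - v**3 + v**2.
No constant or linear terms (consistent with a singular point). Quadratic part: v**2. Cubic part: -3*u**3 + 2*u*v**2 - v**3.
The quadratic part v**2 is a perfect square, so there is a single (double) tangent line v = 0, i.e. y = 2. Restricting the cubic part to that line (v = 0) leaves -3*u**3 ≠ 0, so f is not divisible by v and the branch is v² ≈ 3*u**3 to lowest order — this is a cusp.
Classification: cusp.


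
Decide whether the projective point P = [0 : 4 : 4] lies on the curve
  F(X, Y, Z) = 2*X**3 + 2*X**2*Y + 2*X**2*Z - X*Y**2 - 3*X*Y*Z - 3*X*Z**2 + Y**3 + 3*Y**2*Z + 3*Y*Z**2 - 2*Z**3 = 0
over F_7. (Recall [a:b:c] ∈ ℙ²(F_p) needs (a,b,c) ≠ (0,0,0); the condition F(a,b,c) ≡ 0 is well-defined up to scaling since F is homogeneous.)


F(0,4,4) ≡ 5 (mod 7); P is NOT on the curve.

Evaluate F(0, 4, 4) term-by-term (mod 7).
  2*X**3 ↦ 2·0·1·1 = 0
  2*X**2*Y ↦ 2·0·4·1 = 0
  2*X**2*Z ↦ 2·0·1·4 = 0
  -X*Y**2 ↦ -1·0·16·1 = 0
  -3*X*Y*Z ↦ -3·0·4·4 = 0
  -3*X*Z**2 ↦ -3·0·1·16 = 0
  Y**3 ↦ 1·1·64·1 = 64
  3*Y**2*Z ↦ 3·1·16·4 = 192
  3*Y*Z**2 ↦ 3·1·4·16 = 192
  -2*Z**3 ↦ -2·1·1·64 = -128
Sum: F(0, 4, 4) = (0) + (0) + (0) + (0) + (0) + (0) + (64) + (192) + (192) + (-128) = 320.
Reducing mod 7: 320 ≡ 5 (mod 7).
Since F(a, b, c) ≡ 5 ≠ 0 (mod 7), P does NOT lie on the curve.


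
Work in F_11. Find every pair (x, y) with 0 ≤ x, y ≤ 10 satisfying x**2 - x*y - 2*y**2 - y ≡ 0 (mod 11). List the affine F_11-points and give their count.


Affine F_11-points: {(0, 0), (0, 5), (1, 2), (1, 8), (3, 10), (5, 3), (5, 5), (7, 8), (7, 10), (9, 3)}; count = 10.

For each of the 121 pairs (x, y) ∈ F_11², evaluate f(x, y) mod 11. Record the zeros.
  x = 0: [0↦0, 1↦8, 2↦1, 3↦1, 4↦8, 5↦0, 6↦10, 7↦5, 8↦7, 9↦5, 10↦10]  zeros at y ∈ {0, 5}
  x = 1: [0↦1, 1↦8, 2↦0, 3↦10, 4↦5, 5↦7, 6↦5, 7↦10, 8↦0, 9↦8, 10↦1]  zeros at y ∈ {2, 8}
  x = 2: [0↦4, 1↦10, 2↦1, 3↦10, 4↦4, 5↦5, 6↦2, 7↦6, 8↦6, 9↦2, 10↦5]  zeros at y ∈ ∅
  x = 3: [0↦9, 1↦3, 2↦4, 3↦1, 4↦5, 5↦5, 6↦1, 7↦4, 8↦3, 9↦9, 10↦0]  zeros at y ∈ {10}
  x = 4: [0↦5, 1↦9, 2↦9, 3↦5, 4↦8, 5↦7, 6↦2, 7↦4, 8↦2, 9↦7, 10↦8]  zeros at y ∈ ∅
  x = 5: [0↦3, 1↦6, 2↦5, 3↦0, 4↦2, 5↦0, 6↦5, 7↦6, 8↦3, 9↦7, 10↦7]  zeros at y ∈ {3, 5}
  x = 6: [0↦3, 1↦5, 2↦3, 3↦8, 4↦9, 5↦6, 6↦10, 7↦10, 8↦6, 9↦9, 10↦8]  zeros at y ∈ ∅
  x = 7: [0↦5, 1↦6, 2↦3, 3↦7, 4↦7, 5↦3, 6↦6, 7↦5, 8↦0, 9↦2, 10↦0]  zeros at y ∈ {8, 10}
  x = 8: [0↦9, 1↦9, 2↦5, 3↦8, 4↦7, 5↦2, 6↦4, 7↦2, 8↦7, 9↦8, 10↦5]  zeros at y ∈ ∅
  x = 9: [0↦4, 1↦3, 2↦9, 3↦0, 4↦9, 5↦3, 6↦4, 7↦1, 8↦5, 9↦5, 10↦1]  zeros at y ∈ {3}
  x = 10: [0↦1, 1↦10, 2↦4, 3↦5, 4↦2, 5↦6, 6↦6, 7↦2, 8↦5, 9↦4, 10↦10]  zeros at y ∈ ∅
Collecting zeros: affine points = {(0, 0), (0, 5), (1, 2), (1, 8), (3, 10), (5, 3), (5, 5), (7, 8), (7, 10), (9, 3)}.
Total count |C(F_11)_aff| = 10.


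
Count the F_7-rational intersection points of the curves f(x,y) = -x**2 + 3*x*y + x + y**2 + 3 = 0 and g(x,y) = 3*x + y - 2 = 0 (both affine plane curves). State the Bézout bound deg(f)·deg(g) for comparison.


Common zeros: {(0, 2), (2, 3)}; count = 2; Bézout bound = 2.

deg(f) = 2, deg(g) = 1, so Bézout bound = 2.
Scan x ∈ F_7. For each x, list the y ∈ F_7 with f(x, y) ≡ 0 and those with g(x, y) ≡ 0 (mod 7); the common zeros in that column are the intersection.
  x = 0: f ≡ 0 at y ∈ {2, 5}; g ≡ 0 at y ∈ {2}; common: {2}.
  x = 1: f ≡ 0 at y ∈ {1, 3}; g ≡ 0 at y ∈ {6}; common: ∅.
  x = 2: f ≡ 0 at y ∈ {3, 5}; g ≡ 0 at y ∈ {3}; common: {3}.
  x = 3: f ≡ 0 at y ∈ {1, 4}; g ≡ 0 at y ∈ {0}; common: ∅.
  x = 4: f ≡ 0 at y ∈ ∅; g ≡ 0 at y ∈ {4}; common: ∅.
  x = 5: f ≡ 0 at y ∈ ∅; g ≡ 0 at y ∈ {1}; common: ∅.
  x = 6: f ≡ 0 at y ∈ ∅; g ≡ 0 at y ∈ {5}; common: ∅.
Collecting: common zeros = {(0, 2), (2, 3)}, so the count is 2.
Comparison with the Bézout bound: 2 ≤ 2 = deg(f)·deg(g), as expected for curves with no common component (the bound is attained).


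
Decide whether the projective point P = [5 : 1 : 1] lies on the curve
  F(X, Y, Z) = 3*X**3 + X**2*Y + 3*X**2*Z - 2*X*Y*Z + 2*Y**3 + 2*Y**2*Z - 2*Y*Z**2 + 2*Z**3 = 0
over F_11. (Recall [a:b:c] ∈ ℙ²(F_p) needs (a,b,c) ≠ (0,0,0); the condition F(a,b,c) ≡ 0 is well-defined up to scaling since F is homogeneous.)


F(5,1,1) ≡ 7 (mod 11); P is NOT on the curve.

Evaluate F(5, 1, 1) term-by-term (mod 11).
  3*X**3 ↦ 3·125·1·1 = 375
  X**2*Y ↦ 1·25·1·1 = 25
  3*X**2*Z ↦ 3·25·1·1 = 75
  -2*X*Y*Z ↦ -2·5·1·1 = -10
  2*Y**3 ↦ 2·1·1·1 = 2
  2*Y**2*Z ↦ 2·1·1·1 = 2
  -2*Y*Z**2 ↦ -2·1·1·1 = -2
  2*Z**3 ↦ 2·1·1·1 = 2
Sum: F(5, 1, 1) = (375) + (25) + (75) + (-10) + (2) + (2) + (-2) + (2) = 469.
Reducing mod 11: 469 ≡ 7 (mod 11).
Since F(a, b, c) ≡ 7 ≠ 0 (mod 11), P does NOT lie on the curve.


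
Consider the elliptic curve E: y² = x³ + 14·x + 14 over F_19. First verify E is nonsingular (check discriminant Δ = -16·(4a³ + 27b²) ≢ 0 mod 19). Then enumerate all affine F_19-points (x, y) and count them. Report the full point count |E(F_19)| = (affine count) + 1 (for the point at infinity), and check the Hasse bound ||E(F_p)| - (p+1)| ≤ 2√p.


Affine points = {(3, 8), (3, 11), (4, 1), (4, 18), (5, 0), (8, 7), (8, 12), (11, 6), (11, 13), (14, 3), (14, 16), (17, 4), (17, 15)}; affine count = 13; |E(F_19)| = 14.

Discriminant check: Δ ∝ 4a³ + 27b² = 4·14³ + 27·14² = 4·2744 + 27·196 ≡ 4 (mod 19). Nonzero ⇒ E is nonsingular.
For each x ∈ F_19, compute rhs = x³ + 14·x + 14 mod 19, then count y ∈ F_19 with y² ≡ rhs.
  x = 0: rhs = 14, matching y values: none (0 points).
  x = 1: rhs = 10, matching y values: none (0 points).
  x = 2: rhs = 12, matching y values: none (0 points).
  x = 3: rhs = 7, matching y values: 8, 11 (2 points).
  x = 4: rhs = 1, matching y values: 1, 18 (2 points).
  x = 5: rhs = 0, matching y values: 0 (1 points).
  x = 6: rhs = 10, matching y values: none (0 points).
  x = 7: rhs = 18, matching y values: none (0 points).
  x = 8: rhs = 11, matching y values: 7, 12 (2 points).
  x = 9: rhs = 14, matching y values: none (0 points).
  x = 10: rhs = 14, matching y values: none (0 points).
  x = 11: rhs = 17, matching y values: 6, 13 (2 points).
  x = 12: rhs = 10, matching y values: none (0 points).
  x = 13: rhs = 18, matching y values: none (0 points).
  x = 14: rhs = 9, matching y values: 3, 16 (2 points).
  x = 15: rhs = 8, matching y values: none (0 points).
  x = 16: rhs = 2, matching y values: none (0 points).
  x = 17: rhs = 16, matching y values: 4, 15 (2 points).
  x = 18: rhs = 18, matching y values: none (0 points).
Total affine count: 13.
Full point count |E(F_19)| = 13 + 1 = 14.
Hasse bound: |14 − (19+1)| = |-6| = 6 ≤ 2√19 ≈ 8.7178 ✓.


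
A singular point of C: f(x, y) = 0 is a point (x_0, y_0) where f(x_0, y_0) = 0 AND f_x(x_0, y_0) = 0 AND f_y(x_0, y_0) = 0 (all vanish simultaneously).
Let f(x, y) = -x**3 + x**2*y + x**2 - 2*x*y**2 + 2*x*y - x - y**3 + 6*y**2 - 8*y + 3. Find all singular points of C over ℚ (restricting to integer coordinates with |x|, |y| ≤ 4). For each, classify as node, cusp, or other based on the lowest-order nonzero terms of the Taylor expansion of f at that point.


Singular points: {(1, 1)}; classification: node.

Compute partial derivatives:
  f_x = -3*x**2 + 2*x*y + 2*x - 2*y**2 + 2*y - 1.
  f_y = x**2 - 4*x*y + 2*x - 3*y**2 + 12*y - 8.
Scan x_0 ∈ {−4, ..., 4}. For each x_0, f_y(x_0, y) is a polynomial in y; find its integer roots y ∈ {−4, ..., 4}, then test f_x and f at those candidates.
  x = -4: f_y(-4, y) = -3*y**2 + 28*y; vanishes at y ∈ {0}. (-4, 0): f_x = -57 ≠ 0.
  x = -3: f_y(-3, y) = -3*y**2 + 24*y - 5; no integer root y with |y| ≤ 4.
  x = -2: f_y(-2, y) = -3*y**2 + 20*y - 8; no integer root y with |y| ≤ 4.
  x = -1: f_y(-1, y) = -3*y**2 + 16*y - 9; no integer root y with |y| ≤ 4.
  x = 0: f_y(0, y) = -3*y**2 + 12*y - 8; no integer root y with |y| ≤ 4.
  x = 1: f_y(1, y) = -3*y**2 + 8*y - 5; vanishes at y ∈ {1}. (1, 1): f_x = 0, f = 0 — SINGULAR.
  x = 2: f_y(2, y) = -3*y**2 + 4*y; vanishes at y ∈ {0}. (2, 0): f_x = -9 ≠ 0.
  x = 3: f_y(3, y) = 7 - 3*y**2; no integer root y with |y| ≤ 4.
  x = 4: f_y(4, y) = -3*y**2 - 4*y + 16; no integer root y with |y| ≤ 4.
Only singular point on the grid: (1, 1).
Classify: substitute x = 1 + u, y = 1 + v and expand: f = -u**3 + u**2*v - u**2 - 2*u*v**2 - v**3 + v**2.
No constant or linear terms (consistent with a singular point). Quadratic part: -u**2 + v**2. Cubic part: -u**3 + u**2*v - 2*u*v**2 - v**3.
The quadratic part v**2 - u**2 = (v − u)(v + u) splits into two distinct linear factors, so there are two distinct tangent lines y − 1 = ±(x − 1) — this is a node (ordinary double point).
Classification: node.


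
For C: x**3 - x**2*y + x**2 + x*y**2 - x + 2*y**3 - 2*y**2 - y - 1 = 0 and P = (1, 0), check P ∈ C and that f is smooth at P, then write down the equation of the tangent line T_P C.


Tangent line at P: 4*x - 2*y - 4 = 0.

Step 1: f(1, 0) = 0, so P lies on C.
Step 2: partial derivatives
  f_x(x, y) = 3*x**2 - 2*x*y + 2*x + y**2 - 1, f_y(x, y) = -x**2 + 2*x*y + 6*y**2 - 4*y - 1.
  f_x(P) = 4, f_y(P) = -2 (gradient nonzero, so P is smooth).
Step 3: tangent line at P: 4·(x − 1) + -2·(y − 0) = 0.
Expanding: 4*x - 2*y - 4 = 0.


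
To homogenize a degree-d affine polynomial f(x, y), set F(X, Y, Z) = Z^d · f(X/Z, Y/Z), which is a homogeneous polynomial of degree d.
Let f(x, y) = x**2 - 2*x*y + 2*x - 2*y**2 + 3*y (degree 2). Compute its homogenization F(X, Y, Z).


F(X, Y, Z) = X**2 - 2*X*Y + 2*X*Z - 2*Y**2 + 3*Y*Z

deg(f) = 2.
Substitute x = X/Z, y = Y/Z into f, then multiply by Z^2.
  monomial 1·x^2·y^0 ↦ 1·X^2·Y^0·Z^0.
  monomial -2·x^1·y^1 ↦ -2·X^1·Y^1·Z^0.
  monomial 2·x^1·y^0 ↦ 2·X^1·Y^0·Z^1.
  monomial -2·x^0·y^2 ↦ -2·X^0·Y^2·Z^0.
  monomial 3·x^0·y^1 ↦ 3·X^0·Y^1·Z^1.
Collecting: F(X, Y, Z) = X**2 - 2*X*Y + 2*X*Z - 2*Y**2 + 3*Y*Z.


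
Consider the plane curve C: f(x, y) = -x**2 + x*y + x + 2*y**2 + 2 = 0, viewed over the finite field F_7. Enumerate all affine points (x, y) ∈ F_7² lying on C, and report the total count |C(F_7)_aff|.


Affine F_7-points: {(2, 0), (2, 6), (5, 2), (5, 6), (6, 0), (6, 4)}; count = 6.

For each of the 49 pairs (x, y) ∈ F_7², evaluate f(x, y) mod 7. Record the zeros.
  x = 0: [0↦2, 1↦4, 2↦3, 3↦6, 4↦6, 5↦3, 6↦4]  zeros at y ∈ ∅
  x = 1: [0↦2, 1↦5, 2↦5, 3↦2, 4↦3, 5↦1, 6↦3]  zeros at y ∈ ∅
  x = 2: [0↦0, 1↦4, 2↦5, 3↦3, 4↦5, 5↦4, 6↦0]  zeros at y ∈ {0, 6}
  x = 3: [0↦3, 1↦1, 2↦3, 3↦2, 4↦5, 5↦5, 6↦2]  zeros at y ∈ ∅
  x = 4: [0↦4, 1↦3, 2↦6, 3↦6, 4↦3, 5↦4, 6↦2]  zeros at y ∈ ∅
  x = 5: [0↦3, 1↦3, 2↦0, 3↦1, 4↦6, 5↦1, 6↦0]  zeros at y ∈ {2, 6}
  x = 6: [0↦0, 1↦1, 2↦6, 3↦1, 4↦0, 5↦3, 6↦3]  zeros at y ∈ {0, 4}
Collecting zeros: affine points = {(2, 0), (2, 6), (5, 2), (5, 6), (6, 0), (6, 4)}.
Total count |C(F_7)_aff| = 6.


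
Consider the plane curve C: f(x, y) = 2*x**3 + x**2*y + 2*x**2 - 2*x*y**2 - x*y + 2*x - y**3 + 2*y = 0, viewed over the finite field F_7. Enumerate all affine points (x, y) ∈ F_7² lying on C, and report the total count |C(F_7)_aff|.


Affine F_7-points: {(0, 0), (0, 3), (0, 4), (2, 0), (2, 4), (2, 6), (3, 3), (4, 0), (4, 6), (5, 3)}; count = 10.

For each of the 49 pairs (x, y) ∈ F_7², evaluate f(x, y) mod 7. Record the zeros.
  x = 0: [0↦0, 1↦1, 2↦3, 3↦0, 4↦0, 5↦4, 6↦6]  zeros at y ∈ {0, 3, 4}
  x = 1: [0↦6, 1↦5, 2↦1, 3↦2, 4↦2, 5↦2, 6↦3]  zeros at y ∈ ∅
  x = 2: [0↦0, 1↦6, 2↦5, 3↦5, 4↦0, 5↦5, 6↦0]  zeros at y ∈ {0, 4, 6}
  x = 3: [0↦1, 1↦2, 2↦6, 3↦0, 4↦6, 5↦4, 6↦2]  zeros at y ∈ {3}
  x = 4: [0↦0, 1↦5, 2↦2, 3↦6, 4↦4, 5↦4, 6↦0]  zeros at y ∈ {0, 6}
  x = 5: [0↦2, 1↦6, 2↦5, 3↦0, 4↦6, 5↦3, 6↦6]  zeros at y ∈ {3}
  x = 6: [0↦5, 1↦3, 2↦6, 3↦1, 4↦3, 5↦6, 6↦4]  zeros at y ∈ ∅
Collecting zeros: affine points = {(0, 0), (0, 3), (0, 4), (2, 0), (2, 4), (2, 6), (3, 3), (4, 0), (4, 6), (5, 3)}.
Total count |C(F_7)_aff| = 10.


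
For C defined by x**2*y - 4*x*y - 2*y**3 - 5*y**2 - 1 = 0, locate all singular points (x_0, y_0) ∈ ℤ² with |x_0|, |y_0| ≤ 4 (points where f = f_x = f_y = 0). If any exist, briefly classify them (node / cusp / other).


Singular points: {(2, -1)}; classification: node.

Compute partial derivatives:
  f_x = 2*x*y - 4*y.
  f_y = x**2 - 4*x - 6*y**2 - 10*y.
Scan x_0 ∈ {−4, ..., 4}. For each x_0, f_y(x_0, y) is a polynomial in y; find its integer roots y ∈ {−4, ..., 4}, then test f_x and f at those candidates.
  x = -4: f_y(-4, y) = -6*y**2 - 10*y + 32; no integer root y with |y| ≤ 4.
  x = -3: f_y(-3, y) = -6*y**2 - 10*y + 21; no integer root y with |y| ≤ 4.
  x = -2: f_y(-2, y) = -6*y**2 - 10*y + 12; no integer root y with |y| ≤ 4.
  x = -1: f_y(-1, y) = -6*y**2 - 10*y + 5; no integer root y with |y| ≤ 4.
  x = 0: f_y(0, y) = -6*y**2 - 10*y; vanishes at y ∈ {0}. (0, 0): f_x = 0 but f = -1 ≠ 0.
  x = 1: f_y(1, y) = -6*y**2 - 10*y - 3; no integer root y with |y| ≤ 4.
  x = 2: f_y(2, y) = -6*y**2 - 10*y - 4; vanishes at y ∈ {-1}. (2, -1): f_x = 0, f = 0 — SINGULAR.
  x = 3: f_y(3, y) = -6*y**2 - 10*y - 3; no integer root y with |y| ≤ 4.
  x = 4: f_y(4, y) = -6*y**2 - 10*y; vanishes at y ∈ {0}. (4, 0): f_x = 0 but f = -1 ≠ 0.
Only singular point on the grid: (2, -1).
Classify: substitute x = 2 + u, y = -1 + v and expand: f = u**2*v - u**2 - 2*v**3 + v**2.
No constant or linear terms (consistent with a singular point). Quadratic part: -u**2 + v**2. Cubic part: u**2*v - 2*v**3.
The quadratic part v**2 - u**2 = (v − u)(v + u) splits into two distinct linear factors, so there are two distinct tangent lines y − -1 = ±(x − 2) — this is a node (ordinary double point).
Classification: node.


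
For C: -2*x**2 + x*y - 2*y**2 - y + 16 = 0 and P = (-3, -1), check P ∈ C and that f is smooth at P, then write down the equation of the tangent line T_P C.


Tangent line at P: 11*x + 33 = 0.

Step 1: f(-3, -1) = 0, so P lies on C.
Step 2: partial derivatives
  f_x(x, y) = -4*x + y, f_y(x, y) = x - 4*y - 1.
  f_x(P) = 11, f_y(P) = 0 (gradient nonzero, so P is smooth).
Step 3: tangent line at P: 11·(x − -3) + 0·(y − -1) = 0.
Expanding: 11*x + 33 = 0.


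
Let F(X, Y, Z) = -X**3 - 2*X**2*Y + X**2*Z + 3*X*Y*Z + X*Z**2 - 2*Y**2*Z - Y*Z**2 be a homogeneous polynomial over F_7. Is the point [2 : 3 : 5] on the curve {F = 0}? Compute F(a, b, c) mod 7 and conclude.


F(2,3,5) ≡ 5 (mod 7); P is NOT on the curve.

Evaluate F(2, 3, 5) term-by-term (mod 7).
  -X**3 ↦ -1·8·1·1 = -8
  -2*X**2*Y ↦ -2·4·3·1 = -24
  X**2*Z ↦ 1·4·1·5 = 20
  3*X*Y*Z ↦ 3·2·3·5 = 90
  X*Z**2 ↦ 1·2·1·25 = 50
  -2*Y**2*Z ↦ -2·1·9·5 = -90
  -Y*Z**2 ↦ -1·1·3·25 = -75
Sum: F(2, 3, 5) = (-8) + (-24) + (20) + (90) + (50) + (-90) + (-75) = -37.
Reducing mod 7: -37 ≡ 5 (mod 7).
Since F(a, b, c) ≡ 5 ≠ 0 (mod 7), P does NOT lie on the curve.


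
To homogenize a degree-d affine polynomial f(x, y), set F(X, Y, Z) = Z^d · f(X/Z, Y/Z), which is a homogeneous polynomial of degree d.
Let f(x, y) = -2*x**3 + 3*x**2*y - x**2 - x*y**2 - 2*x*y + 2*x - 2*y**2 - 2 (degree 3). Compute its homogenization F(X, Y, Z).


F(X, Y, Z) = -2*X**3 + 3*X**2*Y - X**2*Z - X*Y**2 - 2*X*Y*Z + 2*X*Z**2 - 2*Y**2*Z - 2*Z**3

deg(f) = 3.
Substitute x = X/Z, y = Y/Z into f, then multiply by Z^3.
  monomial -2·x^3·y^0 ↦ -2·X^3·Y^0·Z^0.
  monomial 3·x^2·y^1 ↦ 3·X^2·Y^1·Z^0.
  monomial -1·x^2·y^0 ↦ -1·X^2·Y^0·Z^1.
  monomial -1·x^1·y^2 ↦ -1·X^1·Y^2·Z^0.
  monomial -2·x^1·y^1 ↦ -2·X^1·Y^1·Z^1.
  monomial 2·x^1·y^0 ↦ 2·X^1·Y^0·Z^2.
  monomial -2·x^0·y^2 ↦ -2·X^0·Y^2·Z^1.
  monomial -2·x^0·y^0 ↦ -2·X^0·Y^0·Z^3.
Collecting: F(X, Y, Z) = -2*X**3 + 3*X**2*Y - X**2*Z - X*Y**2 - 2*X*Y*Z + 2*X*Z**2 - 2*Y**2*Z - 2*Z**3.


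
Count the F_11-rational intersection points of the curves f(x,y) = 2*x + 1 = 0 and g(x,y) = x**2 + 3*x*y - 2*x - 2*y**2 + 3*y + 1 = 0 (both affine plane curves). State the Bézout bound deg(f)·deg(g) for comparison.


Common zeros: {(5, 2), (5, 7)}; count = 2; Bézout bound = 2.

deg(f) = 1, deg(g) = 2, so Bézout bound = 2.
Scan x ∈ F_11. For each x, list the y ∈ F_11 with f(x, y) ≡ 0 and those with g(x, y) ≡ 0 (mod 11); the common zeros in that column are the intersection.
  x = 0: f ≡ 0 at y ∈ ∅; g ≡ 0 at y ∈ ∅; common: ∅.
  x = 1: f ≡ 0 at y ∈ ∅; g ≡ 0 at y ∈ {0, 3}; common: ∅.
  x = 2: f ≡ 0 at y ∈ ∅; g ≡ 0 at y ∈ {2, 8}; common: ∅.
  x = 3: f ≡ 0 at y ∈ ∅; g ≡ 0 at y ∈ {3}; common: ∅.
  x = 4: f ≡ 0 at y ∈ ∅; g ≡ 0 at y ∈ {1}; common: ∅.
  x = 5: f ≡ 0 at y ∈ {0, 1, 2, 3, 4, 5, 6, 7, 8, 9, 10}; g ≡ 0 at y ∈ {2, 7}; common: {2, 7}.
  x = 6: f ≡ 0 at y ∈ ∅; g ≡ 0 at y ∈ {1, 4}; common: ∅.
  x = 7: f ≡ 0 at y ∈ ∅; g ≡ 0 at y ∈ ∅; common: ∅.
  x = 8: f ≡ 0 at y ∈ ∅; g ≡ 0 at y ∈ ∅; common: ∅.
  x = 9: f ≡ 0 at y ∈ ∅; g ≡ 0 at y ∈ {7, 8}; common: ∅.
  x = 10: f ≡ 0 at y ∈ ∅; g ≡ 0 at y ∈ ∅; common: ∅.
Collecting: common zeros = {(5, 2), (5, 7)}, so the count is 2.
Comparison with the Bézout bound: 2 ≤ 2 = deg(f)·deg(g), as expected for curves with no common component (the bound is attained).


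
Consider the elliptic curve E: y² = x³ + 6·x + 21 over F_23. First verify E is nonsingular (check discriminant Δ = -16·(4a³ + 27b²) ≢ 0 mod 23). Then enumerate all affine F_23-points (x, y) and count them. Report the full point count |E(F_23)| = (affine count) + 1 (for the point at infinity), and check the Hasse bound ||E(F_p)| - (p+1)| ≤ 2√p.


Affine points = {(2, 8), (2, 15), (8, 11), (8, 12), (10, 0), (12, 2), (12, 21), (15, 6), (15, 17), (16, 2), (16, 21), (18, 2), (18, 21), (19, 5), (19, 18), (21, 1), (21, 22)}; affine count = 17; |E(F_23)| = 18.

Discriminant check: Δ ∝ 4a³ + 27b² = 4·6³ + 27·21² = 4·216 + 27·441 ≡ 6 (mod 23). Nonzero ⇒ E is nonsingular.
For each x ∈ F_23, compute rhs = x³ + 6·x + 21 mod 23, then count y ∈ F_23 with y² ≡ rhs.
  x = 0: rhs = 21, matching y values: none (0 points).
  x = 1: rhs = 5, matching y values: none (0 points).
  x = 2: rhs = 18, matching y values: 8, 15 (2 points).
  x = 3: rhs = 20, matching y values: none (0 points).
  x = 4: rhs = 17, matching y values: none (0 points).
  x = 5: rhs = 15, matching y values: none (0 points).
  x = 6: rhs = 20, matching y values: none (0 points).
  x = 7: rhs = 15, matching y values: none (0 points).
  x = 8: rhs = 6, matching y values: 11, 12 (2 points).
  x = 9: rhs = 22, matching y values: none (0 points).
  x = 10: rhs = 0, matching y values: 0 (1 points).
  x = 11: rhs = 15, matching y values: none (0 points).
  x = 12: rhs = 4, matching y values: 2, 21 (2 points).
  x = 13: rhs = 19, matching y values: none (0 points).
  x = 14: rhs = 20, matching y values: none (0 points).
  x = 15: rhs = 13, matching y values: 6, 17 (2 points).
  x = 16: rhs = 4, matching y values: 2, 21 (2 points).
  x = 17: rhs = 22, matching y values: none (0 points).
  x = 18: rhs = 4, matching y values: 2, 21 (2 points).
  x = 19: rhs = 2, matching y values: 5, 18 (2 points).
  x = 20: rhs = 22, matching y values: none (0 points).
  x = 21: rhs = 1, matching y values: 1, 22 (2 points).
  x = 22: rhs = 14, matching y values: none (0 points).
Total affine count: 17.
Full point count |E(F_23)| = 17 + 1 = 18.
Hasse bound: |18 − (23+1)| = |-6| = 6 ≤ 2√23 ≈ 9.5917 ✓.


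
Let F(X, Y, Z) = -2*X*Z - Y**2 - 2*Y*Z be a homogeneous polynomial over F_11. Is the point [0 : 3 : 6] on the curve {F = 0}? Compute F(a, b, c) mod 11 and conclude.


F(0,3,6) ≡ 10 (mod 11); P is NOT on the curve.

Evaluate F(0, 3, 6) term-by-term (mod 11).
  -2*X*Z ↦ -2·0·1·6 = 0
  -Y**2 ↦ -1·1·9·1 = -9
  -2*Y*Z ↦ -2·1·3·6 = -36
Sum: F(0, 3, 6) = (0) + (-9) + (-36) = -45.
Reducing mod 11: -45 ≡ 10 (mod 11).
Since F(a, b, c) ≡ 10 ≠ 0 (mod 11), P does NOT lie on the curve.


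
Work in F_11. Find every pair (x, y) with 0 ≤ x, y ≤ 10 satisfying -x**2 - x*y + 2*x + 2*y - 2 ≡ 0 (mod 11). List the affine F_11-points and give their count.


Affine F_11-points: {(0, 1), (1, 1), (3, 6), (4, 6), (5, 9), (6, 10), (7, 8), (8, 10), (9, 8), (10, 9)}; count = 10.

For each of the 121 pairs (x, y) ∈ F_11², evaluate f(x, y) mod 11. Record the zeros.
  x = 0: [0↦9, 1↦0, 2↦2, 3↦4, 4↦6, 5↦8, 6↦10, 7↦1, 8↦3, 9↦5, 10↦7]  zeros at y ∈ {1}
  x = 1: [0↦10, 1↦0, 2↦1, 3↦2, 4↦3, 5↦4, 6↦5, 7↦6, 8↦7, 9↦8, 10↦9]  zeros at y ∈ {1}
  x = 2: [0↦9, 1↦9, 2↦9, 3↦9, 4↦9, 5↦9, 6↦9, 7↦9, 8↦9, 9↦9, 10↦9]  zeros at y ∈ ∅
  x = 3: [0↦6, 1↦5, 2↦4, 3↦3, 4↦2, 5↦1, 6↦0, 7↦10, 8↦9, 9↦8, 10↦7]  zeros at y ∈ {6}
  x = 4: [0↦1, 1↦10, 2↦8, 3↦6, 4↦4, 5↦2, 6↦0, 7↦9, 8↦7, 9↦5, 10↦3]  zeros at y ∈ {6}
  x = 5: [0↦5, 1↦2, 2↦10, 3↦7, 4↦4, 5↦1, 6↦9, 7↦6, 8↦3, 9↦0, 10↦8]  zeros at y ∈ {9}
  x = 6: [0↦7, 1↦3, 2↦10, 3↦6, 4↦2, 5↦9, 6↦5, 7↦1, 8↦8, 9↦4, 10↦0]  zeros at y ∈ {10}
  x = 7: [0↦7, 1↦2, 2↦8, 3↦3, 4↦9, 5↦4, 6↦10, 7↦5, 8↦0, 9↦6, 10↦1]  zeros at y ∈ {8}
  x = 8: [0↦5, 1↦10, 2↦4, 3↦9, 4↦3, 5↦8, 6↦2, 7↦7, 8↦1, 9↦6, 10↦0]  zeros at y ∈ {10}
  x = 9: [0↦1, 1↦5, 2↦9, 3↦2, 4↦6, 5↦10, 6↦3, 7↦7, 8↦0, 9↦4, 10↦8]  zeros at y ∈ {8}
  x = 10: [0↦6, 1↦9, 2↦1, 3↦4, 4↦7, 5↦10, 6↦2, 7↦5, 8↦8, 9↦0, 10↦3]  zeros at y ∈ {9}
Collecting zeros: affine points = {(0, 1), (1, 1), (3, 6), (4, 6), (5, 9), (6, 10), (7, 8), (8, 10), (9, 8), (10, 9)}.
Total count |C(F_11)_aff| = 10.


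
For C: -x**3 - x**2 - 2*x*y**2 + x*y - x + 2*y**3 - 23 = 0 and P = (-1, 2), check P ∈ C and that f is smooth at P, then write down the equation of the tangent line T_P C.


Tangent line at P: -8*x + 31*y - 70 = 0.

Step 1: f(-1, 2) = 0, so P lies on C.
Step 2: partial derivatives
  f_x(x, y) = -3*x**2 - 2*x - 2*y**2 + y - 1, f_y(x, y) = -4*x*y + x + 6*y**2.
  f_x(P) = -8, f_y(P) = 31 (gradient nonzero, so P is smooth).
Step 3: tangent line at P: -8·(x − -1) + 31·(y − 2) = 0.
Expanding: -8*x + 31*y - 70 = 0.


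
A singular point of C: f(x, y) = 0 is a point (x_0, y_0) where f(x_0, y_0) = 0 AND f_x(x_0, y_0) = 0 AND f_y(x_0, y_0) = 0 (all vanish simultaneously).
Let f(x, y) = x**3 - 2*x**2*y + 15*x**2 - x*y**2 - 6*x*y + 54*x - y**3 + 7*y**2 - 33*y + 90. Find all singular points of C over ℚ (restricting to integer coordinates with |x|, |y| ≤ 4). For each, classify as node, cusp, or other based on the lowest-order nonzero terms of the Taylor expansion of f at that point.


Singular points: {(-3, 3)}; classification: cusp.

Compute partial derivatives:
  f_x = 3*x**2 - 4*x*y + 30*x - y**2 - 6*y + 54.
  f_y = -2*x**2 - 2*x*y - 6*x - 3*y**2 + 14*y - 33.
Scan x_0 ∈ {−4, ..., 4}. For each x_0, f_y(x_0, y) is a polynomial in y; find its integer roots y ∈ {−4, ..., 4}, then test f_x and f at those candidates.
  x = -4: f_y(-4, y) = -3*y**2 + 22*y - 41; no integer root y with |y| ≤ 4.
  x = -3: f_y(-3, y) = -3*y**2 + 20*y - 33; vanishes at y ∈ {3}. (-3, 3): f_x = 0, f = 0 — SINGULAR.
  x = -2: f_y(-2, y) = -3*y**2 + 18*y - 29; no integer root y with |y| ≤ 4.
  x = -1: f_y(-1, y) = -3*y**2 + 16*y - 29; no integer root y with |y| ≤ 4.
  x = 0: f_y(0, y) = -3*y**2 + 14*y - 33; no integer root y with |y| ≤ 4.
  x = 1: f_y(1, y) = -3*y**2 + 12*y - 41; no integer root y with |y| ≤ 4.
  x = 2: f_y(2, y) = -3*y**2 + 10*y - 53; no integer root y with |y| ≤ 4.
  x = 3: f_y(3, y) = -3*y**2 + 8*y - 69; no integer root y with |y| ≤ 4.
  x = 4: f_y(4, y) = -3*y**2 + 6*y - 89; no integer root y with |y| ≤ 4.
Only singular point on the grid: (-3, 3).
Classify: substitute x = -3 + u, y = 3 + v and expand: f = u**3 - 2*u**2*v - u*v**2 - v**3 + v**2.
No constant or linear terms (consistent with a singular point). Quadratic part: v**2. Cubic part: u**3 - 2*u**2*v - u*v**2 - v**3.
The quadratic part v**2 is a perfect square, so there is a single (double) tangent line v = 0, i.e. y = 3. Restricting the cubic part to that line (v = 0) leaves u**3 ≠ 0, so f is not divisible by v and the branch is v² ≈ -u**3 to lowest order — this is a cusp.
Classification: cusp.
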